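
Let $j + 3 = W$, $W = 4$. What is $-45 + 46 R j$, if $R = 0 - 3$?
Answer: $-183$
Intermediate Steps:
$j = 1$ ($j = -3 + 4 = 1$)
$R = -3$ ($R = 0 - 3 = -3$)
$-45 + 46 R j = -45 + 46 \left(\left(-3\right) 1\right) = -45 + 46 \left(-3\right) = -45 - 138 = -183$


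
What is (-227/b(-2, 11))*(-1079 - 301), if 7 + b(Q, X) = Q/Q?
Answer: -52210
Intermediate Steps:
b(Q, X) = -6 (b(Q, X) = -7 + Q/Q = -7 + 1 = -6)
(-227/b(-2, 11))*(-1079 - 301) = (-227/(-6))*(-1079 - 301) = -227*(-1/6)*(-1380) = (227/6)*(-1380) = -52210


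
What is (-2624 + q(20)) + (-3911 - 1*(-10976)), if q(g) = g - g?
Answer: 4441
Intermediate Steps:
q(g) = 0
(-2624 + q(20)) + (-3911 - 1*(-10976)) = (-2624 + 0) + (-3911 - 1*(-10976)) = -2624 + (-3911 + 10976) = -2624 + 7065 = 4441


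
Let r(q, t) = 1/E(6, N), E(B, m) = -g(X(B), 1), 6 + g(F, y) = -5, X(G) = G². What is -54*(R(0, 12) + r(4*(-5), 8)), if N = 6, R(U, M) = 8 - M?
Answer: 2322/11 ≈ 211.09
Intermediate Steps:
g(F, y) = -11 (g(F, y) = -6 - 5 = -11)
E(B, m) = 11 (E(B, m) = -1*(-11) = 11)
r(q, t) = 1/11
-54*(R(0, 12) + r(4*(-5), 8)) = -54*((8 - 1*12) + 1/11) = -54*((8 - 12) + 1/11) = -54*(-4 + 1/11) = -54*(-43/11) = 2322/11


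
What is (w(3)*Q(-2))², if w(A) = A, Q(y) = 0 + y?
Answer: 36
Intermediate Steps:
Q(y) = y
(w(3)*Q(-2))² = (3*(-2))² = (-6)² = 36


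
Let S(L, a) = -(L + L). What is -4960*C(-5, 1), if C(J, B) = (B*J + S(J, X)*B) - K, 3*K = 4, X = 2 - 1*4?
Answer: -54560/3 ≈ -18187.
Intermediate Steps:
X = -2 (X = 2 - 4 = -2)
S(L, a) = -2*L
K = 4/3 (K = (⅓)*4 = 4/3 ≈ 1.3333)
C(J, B) = -4/3 - B*J (C(J, B) = (B*J + (-2*J)*B) - 1*4/3 = (B*J - 2*B*J) - 4/3 = -B*J - 4/3 = -4/3 - B*J)
-4960*C(-5, 1) = -4960*(-4/3 - 1*1*(-5)) = -4960*(-4/3 + 5) = -4960*11/3 = -54560/3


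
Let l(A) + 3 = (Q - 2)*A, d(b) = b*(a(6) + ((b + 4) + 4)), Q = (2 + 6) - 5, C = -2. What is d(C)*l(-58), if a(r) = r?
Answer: 1464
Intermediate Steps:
Q = 3 (Q = 8 - 5 = 3)
d(b) = b*(14 + b) (d(b) = b*(6 + ((b + 4) + 4)) = b*(6 + ((4 + b) + 4)) = b*(6 + (8 + b)) = b*(14 + b))
l(A) = -3 + A (l(A) = -3 + (3 - 2)*A = -3 + 1*A = -3 + A)
d(C)*l(-58) = (-2*(14 - 2))*(-3 - 58) = -2*12*(-61) = -24*(-61) = 1464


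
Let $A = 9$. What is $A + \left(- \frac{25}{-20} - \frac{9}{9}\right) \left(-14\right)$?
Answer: $\frac{11}{2} \approx 5.5$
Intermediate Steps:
$A + \left(- \frac{25}{-20} - \frac{9}{9}\right) \left(-14\right) = 9 + \left(- \frac{25}{-20} - \frac{9}{9}\right) \left(-14\right) = 9 + \left(\left(-25\right) \left(- \frac{1}{20}\right) - 1\right) \left(-14\right) = 9 + \left(\frac{5}{4} - 1\right) \left(-14\right) = 9 + \frac{1}{4} \left(-14\right) = 9 - \frac{7}{2} = \frac{11}{2}$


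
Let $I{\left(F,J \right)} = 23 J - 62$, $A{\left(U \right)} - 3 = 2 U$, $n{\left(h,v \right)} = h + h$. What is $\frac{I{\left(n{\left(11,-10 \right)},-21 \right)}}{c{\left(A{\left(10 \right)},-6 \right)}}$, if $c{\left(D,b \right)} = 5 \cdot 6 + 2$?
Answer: $- \frac{545}{32} \approx -17.031$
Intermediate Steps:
$n{\left(h,v \right)} = 2 h$
$A{\left(U \right)} = 3 + 2 U$
$I{\left(F,J \right)} = -62 + 23 J$
$c{\left(D,b \right)} = 32$ ($c{\left(D,b \right)} = 30 + 2 = 32$)
$\frac{I{\left(n{\left(11,-10 \right)},-21 \right)}}{c{\left(A{\left(10 \right)},-6 \right)}} = \frac{-62 + 23 \left(-21\right)}{32} = \left(-62 - 483\right) \frac{1}{32} = \left(-545\right) \frac{1}{32} = - \frac{545}{32}$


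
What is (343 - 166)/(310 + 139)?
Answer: 177/449 ≈ 0.39421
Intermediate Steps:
(343 - 166)/(310 + 139) = 177/449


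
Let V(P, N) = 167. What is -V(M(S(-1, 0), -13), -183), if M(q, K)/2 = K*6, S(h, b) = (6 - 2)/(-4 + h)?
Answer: -167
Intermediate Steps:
S(h, b) = 4/(-4 + h)
M(q, K) = 12*K (M(q, K) = 2*(K*6) = 2*(6*K) = 12*K)
-V(M(S(-1, 0), -13), -183) = -1*167 = -167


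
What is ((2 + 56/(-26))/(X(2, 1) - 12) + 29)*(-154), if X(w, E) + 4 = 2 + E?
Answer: -755062/169 ≈ -4467.8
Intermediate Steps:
X(w, E) = -2 + E (X(w, E) = -4 + (2 + E) = -2 + E)
((2 + 56/(-26))/(X(2, 1) - 12) + 29)*(-154) = ((2 + 56/(-26))/((-2 + 1) - 12) + 29)*(-154) = ((2 + 56*(-1/26))/(-1 - 12) + 29)*(-154) = ((2 - 28/13)/(-13) + 29)*(-154) = (-2/13*(-1/13) + 29)*(-154) = (2/169 + 29)*(-154) = (4903/169)*(-154) = -755062/169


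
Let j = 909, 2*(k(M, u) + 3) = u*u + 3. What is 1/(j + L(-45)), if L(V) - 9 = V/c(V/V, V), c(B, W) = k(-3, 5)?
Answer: 11/10053 ≈ 0.0010942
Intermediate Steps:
k(M, u) = -3/2 + u²/2 (k(M, u) = -3 + (u*u + 3)/2 = -3 + (u² + 3)/2 = -3 + (3 + u²)/2 = -3 + (3/2 + u²/2) = -3/2 + u²/2)
c(B, W) = 11 (c(B, W) = -3/2 + (½)*5² = -3/2 + (½)*25 = -3/2 + 25/2 = 11)
L(V) = 9 + V/11
1/(j + L(-45)) = 1/(909 + (9 + (1/11)*(-45))) = 1/(909 + (9 - 45/11)) = 1/(909 + 54/11) = 1/(10053/11) = 11/10053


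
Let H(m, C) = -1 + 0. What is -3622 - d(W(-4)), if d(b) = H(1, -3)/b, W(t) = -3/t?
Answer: -10862/3 ≈ -3620.7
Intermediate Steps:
H(m, C) = -1
d(b) = -1/b
-3622 - d(W(-4)) = -3622 - (-1)/((-3/(-4))) = -3622 - (-1)/((-3*(-¼))) = -3622 - (-1)/¾ = -3622 - (-1)*4/3 = -3622 - 1*(-4/3) = -3622 + 4/3 = -10862/3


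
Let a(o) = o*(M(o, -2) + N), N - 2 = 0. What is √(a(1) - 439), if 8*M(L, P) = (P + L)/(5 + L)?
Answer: I*√62931/12 ≈ 20.905*I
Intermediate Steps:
N = 2 (N = 2 + 0 = 2)
M(L, P) = (L + P)/(8*(5 + L)) (M(L, P) = ((P + L)/(5 + L))/8 = ((L + P)/(5 + L))/8 = (L + P)/(8*(5 + L)))
a(o) = o*(2 + (-2 + o)/(8*(5 + o))) (a(o) = o*((o - 2)/(8*(5 + o)) + 2) = o*((-2 + o)/(8*(5 + o)) + 2) = o*(2 + (-2 + o)/(8*(5 + o))))
√(a(1) - 439) = √((⅛)*1*(78 + 17*1)/(5 + 1) - 439) = √((⅛)*1*(78 + 17)/6 - 439) = √((⅛)*1*(⅙)*95 - 439) = √(95/48 - 439) = √(-20977/48) = I*√62931/12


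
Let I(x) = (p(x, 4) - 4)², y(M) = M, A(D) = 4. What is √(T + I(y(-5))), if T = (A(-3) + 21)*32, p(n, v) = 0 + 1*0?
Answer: 4*√51 ≈ 28.566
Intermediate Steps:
p(n, v) = 0 (p(n, v) = 0 + 0 = 0)
T = 800 (T = (4 + 21)*32 = 25*32 = 800)
I(x) = 16 (I(x) = (0 - 4)² = (-4)² = 16)
√(T + I(y(-5))) = √(800 + 16) = √816 = 4*√51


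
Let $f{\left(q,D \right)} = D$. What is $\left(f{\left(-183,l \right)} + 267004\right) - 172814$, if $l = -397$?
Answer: $93793$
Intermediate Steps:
$\left(f{\left(-183,l \right)} + 267004\right) - 172814 = \left(-397 + 267004\right) - 172814 = 266607 - 172814 = 93793$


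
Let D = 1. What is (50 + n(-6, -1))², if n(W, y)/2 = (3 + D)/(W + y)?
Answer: 116964/49 ≈ 2387.0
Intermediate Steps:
n(W, y) = 8/(W + y) (n(W, y) = 2*((3 + 1)/(W + y)) = 2*(4/(W + y)) = 8/(W + y))
(50 + n(-6, -1))² = (50 + 8/(-6 - 1))² = (50 + 8/(-7))² = (50 + 8*(-⅐))² = (50 - 8/7)² = (342/7)² = 116964/49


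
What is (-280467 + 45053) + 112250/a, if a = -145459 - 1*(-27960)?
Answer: -27661021836/117499 ≈ -2.3542e+5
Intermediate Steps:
a = -117499 (a = -145459 + 27960 = -117499)
(-280467 + 45053) + 112250/a = (-280467 + 45053) + 112250/(-117499) = -235414 + 112250*(-1/117499) = -235414 - 112250/117499 = -27661021836/117499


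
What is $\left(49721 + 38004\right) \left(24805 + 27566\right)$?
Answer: $4594245975$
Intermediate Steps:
$\left(49721 + 38004\right) \left(24805 + 27566\right) = 87725 \cdot 52371 = 4594245975$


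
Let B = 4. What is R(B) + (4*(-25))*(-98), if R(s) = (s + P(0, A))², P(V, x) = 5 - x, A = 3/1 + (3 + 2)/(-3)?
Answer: 88729/9 ≈ 9858.8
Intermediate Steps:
A = 4/3 (A = 3*1 + 5*(-⅓) = 3 - 5/3 = 4/3 ≈ 1.3333)
R(s) = (11/3 + s)² (R(s) = (s + (5 - 1*4/3))² = (s + (5 - 4/3))² = (s + 11/3)² = (11/3 + s)²)
R(B) + (4*(-25))*(-98) = (11 + 3*4)²/9 + (4*(-25))*(-98) = (11 + 12)²/9 - 100*(-98) = (⅑)*23² + 9800 = (⅑)*529 + 9800 = 529/9 + 9800 = 88729/9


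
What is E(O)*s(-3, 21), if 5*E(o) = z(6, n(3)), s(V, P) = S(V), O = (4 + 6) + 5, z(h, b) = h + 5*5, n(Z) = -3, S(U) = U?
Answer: -93/5 ≈ -18.600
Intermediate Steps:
z(h, b) = 25 + h (z(h, b) = h + 25 = 25 + h)
O = 15 (O = 10 + 5 = 15)
s(V, P) = V
E(o) = 31/5 (E(o) = (25 + 6)/5 = (1/5)*31 = 31/5)
E(O)*s(-3, 21) = (31/5)*(-3) = -93/5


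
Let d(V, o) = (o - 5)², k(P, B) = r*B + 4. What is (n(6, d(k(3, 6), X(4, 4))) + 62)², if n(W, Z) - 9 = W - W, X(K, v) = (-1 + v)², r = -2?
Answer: 5041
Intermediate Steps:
k(P, B) = 4 - 2*B (k(P, B) = -2*B + 4 = 4 - 2*B)
d(V, o) = (-5 + o)²
n(W, Z) = 9 (n(W, Z) = 9 + (W - W) = 9 + 0 = 9)
(n(6, d(k(3, 6), X(4, 4))) + 62)² = (9 + 62)² = 71² = 5041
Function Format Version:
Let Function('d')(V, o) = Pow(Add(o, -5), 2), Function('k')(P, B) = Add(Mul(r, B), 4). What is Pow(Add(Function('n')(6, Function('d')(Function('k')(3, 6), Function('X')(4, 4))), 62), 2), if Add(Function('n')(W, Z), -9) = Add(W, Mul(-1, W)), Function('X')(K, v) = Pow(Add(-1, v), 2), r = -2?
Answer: 5041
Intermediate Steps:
Function('k')(P, B) = Add(4, Mul(-2, B)) (Function('k')(P, B) = Add(Mul(-2, B), 4) = Add(4, Mul(-2, B)))
Function('d')(V, o) = Pow(Add(-5, o), 2)
Function('n')(W, Z) = 9 (Function('n')(W, Z) = Add(9, Add(W, Mul(-1, W))) = Add(9, 0) = 9)
Pow(Add(Function('n')(6, Function('d')(Function('k')(3, 6), Function('X')(4, 4))), 62), 2) = Pow(Add(9, 62), 2) = Pow(71, 2) = 5041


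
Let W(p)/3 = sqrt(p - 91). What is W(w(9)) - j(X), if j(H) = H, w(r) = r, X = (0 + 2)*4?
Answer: -8 + 3*I*sqrt(82) ≈ -8.0 + 27.166*I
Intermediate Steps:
X = 8 (X = 2*4 = 8)
W(p) = 3*sqrt(-91 + p) (W(p) = 3*sqrt(p - 91) = 3*sqrt(-91 + p))
W(w(9)) - j(X) = 3*sqrt(-91 + 9) - 1*8 = 3*sqrt(-82) - 8 = 3*(I*sqrt(82)) - 8 = 3*I*sqrt(82) - 8 = -8 + 3*I*sqrt(82)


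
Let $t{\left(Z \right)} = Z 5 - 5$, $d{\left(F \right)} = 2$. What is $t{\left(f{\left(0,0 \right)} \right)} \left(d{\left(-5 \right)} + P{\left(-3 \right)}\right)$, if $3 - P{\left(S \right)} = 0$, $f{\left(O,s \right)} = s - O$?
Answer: $-25$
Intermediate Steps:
$P{\left(S \right)} = 3$ ($P{\left(S \right)} = 3 - 0 = 3 + 0 = 3$)
$t{\left(Z \right)} = -5 + 5 Z$ ($t{\left(Z \right)} = 5 Z - 5 = -5 + 5 Z$)
$t{\left(f{\left(0,0 \right)} \right)} \left(d{\left(-5 \right)} + P{\left(-3 \right)}\right) = \left(-5 + 5 \left(0 - 0\right)\right) \left(2 + 3\right) = \left(-5 + 5 \left(0 + 0\right)\right) 5 = \left(-5 + 5 \cdot 0\right) 5 = \left(-5 + 0\right) 5 = \left(-5\right) 5 = -25$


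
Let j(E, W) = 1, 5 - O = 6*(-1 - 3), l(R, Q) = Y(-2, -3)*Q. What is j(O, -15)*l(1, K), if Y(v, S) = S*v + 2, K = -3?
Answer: -24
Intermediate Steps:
Y(v, S) = 2 + S*v
l(R, Q) = 8*Q (l(R, Q) = (2 - 3*(-2))*Q = (2 + 6)*Q = 8*Q)
O = 29 (O = 5 - 6*(-1 - 3) = 5 - 6*(-4) = 5 - 1*(-24) = 5 + 24 = 29)
j(O, -15)*l(1, K) = 1*(8*(-3)) = 1*(-24) = -24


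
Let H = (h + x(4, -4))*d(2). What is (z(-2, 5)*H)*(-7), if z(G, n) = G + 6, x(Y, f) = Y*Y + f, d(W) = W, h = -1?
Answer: -616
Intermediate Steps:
x(Y, f) = f + Y² (x(Y, f) = Y² + f = f + Y²)
z(G, n) = 6 + G
H = 22 (H = (-1 + (-4 + 4²))*2 = (-1 + (-4 + 16))*2 = (-1 + 12)*2 = 11*2 = 22)
(z(-2, 5)*H)*(-7) = ((6 - 2)*22)*(-7) = (4*22)*(-7) = 88*(-7) = -616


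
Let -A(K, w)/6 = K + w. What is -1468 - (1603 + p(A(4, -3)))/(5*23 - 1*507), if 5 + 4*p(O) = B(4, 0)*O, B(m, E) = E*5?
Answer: -2295417/1568 ≈ -1463.9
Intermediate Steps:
A(K, w) = -6*K - 6*w (A(K, w) = -6*(K + w) = -6*K - 6*w)
B(m, E) = 5*E
p(O) = -5/4 (p(O) = -5/4 + ((5*0)*O)/4 = -5/4 + (0*O)/4 = -5/4 + (¼)*0 = -5/4 + 0 = -5/4)
-1468 - (1603 + p(A(4, -3)))/(5*23 - 1*507) = -1468 - (1603 - 5/4)/(5*23 - 1*507) = -1468 - 6407/(4*(115 - 507)) = -1468 - 6407/(4*(-392)) = -1468 - 6407*(-1)/(4*392) = -1468 - 1*(-6407/1568) = -1468 + 6407/1568 = -2295417/1568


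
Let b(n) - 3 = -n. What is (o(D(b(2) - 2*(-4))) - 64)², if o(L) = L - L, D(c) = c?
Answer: 4096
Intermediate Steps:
b(n) = 3 - n
o(L) = 0
(o(D(b(2) - 2*(-4))) - 64)² = (0 - 64)² = (-64)² = 4096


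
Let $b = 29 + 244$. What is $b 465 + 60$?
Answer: $127005$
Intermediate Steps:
$b = 273$
$b 465 + 60 = 273 \cdot 465 + 60 = 126945 + 60 = 127005$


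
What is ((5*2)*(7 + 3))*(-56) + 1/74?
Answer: -414399/74 ≈ -5600.0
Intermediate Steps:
((5*2)*(7 + 3))*(-56) + 1/74 = (10*10)*(-56) + 1/74 = 100*(-56) + 1/74 = -5600 + 1/74 = -414399/74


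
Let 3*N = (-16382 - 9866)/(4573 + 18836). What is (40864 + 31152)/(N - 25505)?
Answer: -297498096/105362699 ≈ -2.8236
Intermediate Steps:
N = -1544/4131 (N = ((-16382 - 9866)/(4573 + 18836))/3 = (-26248/23409)/3 = (-26248*1/23409)/3 = (1/3)*(-1544/1377) = -1544/4131 ≈ -0.37376)
(40864 + 31152)/(N - 25505) = (40864 + 31152)/(-1544/4131 - 25505) = 72016/(-105362699/4131) = 72016*(-4131/105362699) = -297498096/105362699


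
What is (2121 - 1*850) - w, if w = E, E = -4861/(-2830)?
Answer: 3592069/2830 ≈ 1269.3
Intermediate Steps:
E = 4861/2830 (E = -4861*(-1/2830) = 4861/2830 ≈ 1.7177)
w = 4861/2830 ≈ 1.7177
(2121 - 1*850) - w = (2121 - 1*850) - 1*4861/2830 = (2121 - 850) - 4861/2830 = 1271 - 4861/2830 = 3592069/2830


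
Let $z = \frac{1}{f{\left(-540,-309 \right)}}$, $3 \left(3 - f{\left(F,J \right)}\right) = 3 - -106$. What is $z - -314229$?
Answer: $\frac{31422897}{100} \approx 3.1423 \cdot 10^{5}$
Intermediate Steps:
$f{\left(F,J \right)} = - \frac{100}{3}$ ($f{\left(F,J \right)} = 3 - \frac{3 - -106}{3} = 3 - \frac{3 + 106}{3} = 3 - \frac{109}{3} = - \frac{100}{3}$)
$z = - \frac{3}{100}$ ($z = \frac{1}{- \frac{100}{3}} = - \frac{3}{100} \approx -0.03$)
$z - -314229 = - \frac{3}{100} - -314229 = - \frac{3}{100} + 314229 = \frac{31422897}{100}$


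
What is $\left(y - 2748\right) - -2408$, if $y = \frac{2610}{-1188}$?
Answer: $- \frac{22585}{66} \approx -342.2$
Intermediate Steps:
$y = - \frac{145}{66}$ ($y = 2610 \left(- \frac{1}{1188}\right) = - \frac{145}{66} \approx -2.197$)
$\left(y - 2748\right) - -2408 = \left(- \frac{145}{66} - 2748\right) - -2408 = - \frac{181513}{66} + 2408 = - \frac{22585}{66}$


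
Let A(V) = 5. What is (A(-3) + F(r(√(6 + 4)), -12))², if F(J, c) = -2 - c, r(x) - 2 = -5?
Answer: 225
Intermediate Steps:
r(x) = -3 (r(x) = 2 - 5 = -3)
(A(-3) + F(r(√(6 + 4)), -12))² = (5 + (-2 - 1*(-12)))² = (5 + (-2 + 12))² = (5 + 10)² = 15² = 225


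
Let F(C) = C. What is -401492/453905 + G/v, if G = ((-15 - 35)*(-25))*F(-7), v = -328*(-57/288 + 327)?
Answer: -468776324156/583854824165 ≈ -0.80290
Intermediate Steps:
v = -1286293/12 (v = -328*(-57*1/288 + 327) = -328*(-19/96 + 327) = -328*31373/96 = -1286293/12 ≈ -1.0719e+5)
G = -8750 (G = ((-15 - 35)*(-25))*(-7) = -50*(-25)*(-7) = 1250*(-7) = -8750)
-401492/453905 + G/v = -401492/453905 - 8750/(-1286293/12) = -401492*1/453905 - 8750*(-12/1286293) = -401492/453905 + 105000/1286293 = -468776324156/583854824165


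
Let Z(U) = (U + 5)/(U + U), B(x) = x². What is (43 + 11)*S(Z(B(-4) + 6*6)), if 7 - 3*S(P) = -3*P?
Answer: 8091/52 ≈ 155.60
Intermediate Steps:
Z(U) = (5 + U)/(2*U) (Z(U) = (5 + U)/((2*U)) = (5 + U)*(1/(2*U)) = (5 + U)/(2*U))
S(P) = 7/3 + P (S(P) = 7/3 - (-1)*P = 7/3 + P)
(43 + 11)*S(Z(B(-4) + 6*6)) = (43 + 11)*(7/3 + (5 + ((-4)² + 6*6))/(2*((-4)² + 6*6))) = 54*(7/3 + (5 + (16 + 36))/(2*(16 + 36))) = 54*(7/3 + (½)*(5 + 52)/52) = 54*(7/3 + (½)*(1/52)*57) = 54*(7/3 + 57/104) = 54*(899/312) = 8091/52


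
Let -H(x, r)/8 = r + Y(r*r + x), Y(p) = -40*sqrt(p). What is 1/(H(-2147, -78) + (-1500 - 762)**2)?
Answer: 1279317/6546507158756 - 20*sqrt(3937)/1636626789689 ≈ 1.9465e-7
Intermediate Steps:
H(x, r) = -8*r + 320*sqrt(x + r**2) (H(x, r) = -8*(r - 40*sqrt(r*r + x)) = -8*(r - 40*sqrt(r**2 + x)) = -8*(r - 40*sqrt(x + r**2)) = -8*r + 320*sqrt(x + r**2))
1/(H(-2147, -78) + (-1500 - 762)**2) = 1/((-8*(-78) + 320*sqrt(-2147 + (-78)**2)) + (-1500 - 762)**2) = 1/((624 + 320*sqrt(-2147 + 6084)) + (-2262)**2) = 1/((624 + 320*sqrt(3937)) + 5116644) = 1/(5117268 + 320*sqrt(3937))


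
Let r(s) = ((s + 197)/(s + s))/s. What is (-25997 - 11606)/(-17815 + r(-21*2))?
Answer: 132663384/62851165 ≈ 2.1108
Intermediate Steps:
r(s) = (197 + s)/(2*s²) (r(s) = ((197 + s)/((2*s)))/s = ((197 + s)*(1/(2*s)))/s = ((197 + s)/(2*s))/s = (197 + s)/(2*s²))
(-25997 - 11606)/(-17815 + r(-21*2)) = (-25997 - 11606)/(-17815 + (197 - 21*2)/(2*(-21*2)²)) = -37603/(-17815 + (½)*(197 - 42)/(-42)²) = -37603/(-17815 + (½)*(1/1764)*155) = -37603/(-17815 + 155/3528) = -37603/(-62851165/3528) = -37603*(-3528/62851165) = 132663384/62851165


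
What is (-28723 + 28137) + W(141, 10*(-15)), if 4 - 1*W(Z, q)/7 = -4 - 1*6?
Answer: -488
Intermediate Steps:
W(Z, q) = 98 (W(Z, q) = 28 - 7*(-4 - 1*6) = 28 - 7*(-4 - 6) = 28 - 7*(-10) = 28 + 70 = 98)
(-28723 + 28137) + W(141, 10*(-15)) = (-28723 + 28137) + 98 = -586 + 98 = -488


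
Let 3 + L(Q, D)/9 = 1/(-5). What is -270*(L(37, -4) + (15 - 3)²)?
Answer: -31104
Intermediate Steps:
L(Q, D) = -144/5 (L(Q, D) = -27 + 9/(-5) = -27 + 9*(-⅕) = -27 - 9/5 = -144/5)
-270*(L(37, -4) + (15 - 3)²) = -270*(-144/5 + (15 - 3)²) = -270*(-144/5 + 12²) = -270*(-144/5 + 144) = -270*576/5 = -31104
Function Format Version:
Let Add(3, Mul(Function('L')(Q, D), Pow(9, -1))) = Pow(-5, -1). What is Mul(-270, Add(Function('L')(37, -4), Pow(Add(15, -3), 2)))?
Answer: -31104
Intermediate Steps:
Function('L')(Q, D) = Rational(-144, 5) (Function('L')(Q, D) = Add(-27, Mul(9, Pow(-5, -1))) = Add(-27, Mul(9, Rational(-1, 5))) = Add(-27, Rational(-9, 5)) = Rational(-144, 5))
Mul(-270, Add(Function('L')(37, -4), Pow(Add(15, -3), 2))) = Mul(-270, Add(Rational(-144, 5), Pow(Add(15, -3), 2))) = Mul(-270, Add(Rational(-144, 5), Pow(12, 2))) = Mul(-270, Add(Rational(-144, 5), 144)) = Mul(-270, Rational(576, 5)) = -31104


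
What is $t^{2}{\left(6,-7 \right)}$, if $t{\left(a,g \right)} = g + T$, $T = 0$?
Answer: $49$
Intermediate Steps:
$t{\left(a,g \right)} = g$ ($t{\left(a,g \right)} = g + 0 = g$)
$t^{2}{\left(6,-7 \right)} = \left(-7\right)^{2} = 49$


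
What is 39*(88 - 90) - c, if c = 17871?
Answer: -17949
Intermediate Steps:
39*(88 - 90) - c = 39*(88 - 90) - 1*17871 = 39*(-2) - 17871 = -78 - 17871 = -17949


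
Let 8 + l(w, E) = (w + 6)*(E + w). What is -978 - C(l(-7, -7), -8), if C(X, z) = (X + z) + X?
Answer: -982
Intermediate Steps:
l(w, E) = -8 + (6 + w)*(E + w) (l(w, E) = -8 + (w + 6)*(E + w) = -8 + (6 + w)*(E + w))
C(X, z) = z + 2*X
-978 - C(l(-7, -7), -8) = -978 - (-8 + 2*(-8 + (-7)² + 6*(-7) + 6*(-7) - 7*(-7))) = -978 - (-8 + 2*(-8 + 49 - 42 - 42 + 49)) = -978 - (-8 + 2*6) = -978 - (-8 + 12) = -978 - 1*4 = -978 - 4 = -982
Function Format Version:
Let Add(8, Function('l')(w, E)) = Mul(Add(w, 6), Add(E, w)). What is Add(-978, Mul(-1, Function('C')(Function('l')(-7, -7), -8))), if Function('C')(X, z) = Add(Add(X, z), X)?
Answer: -982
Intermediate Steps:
Function('l')(w, E) = Add(-8, Mul(Add(6, w), Add(E, w))) (Function('l')(w, E) = Add(-8, Mul(Add(w, 6), Add(E, w))) = Add(-8, Mul(Add(6, w), Add(E, w))))
Function('C')(X, z) = Add(z, Mul(2, X))
Add(-978, Mul(-1, Function('C')(Function('l')(-7, -7), -8))) = Add(-978, Mul(-1, Add(-8, Mul(2, Add(-8, Pow(-7, 2), Mul(6, -7), Mul(6, -7), Mul(-7, -7)))))) = Add(-978, Mul(-1, Add(-8, Mul(2, Add(-8, 49, -42, -42, 49))))) = Add(-978, Mul(-1, Add(-8, Mul(2, 6)))) = Add(-978, Mul(-1, Add(-8, 12))) = Add(-978, Mul(-1, 4)) = Add(-978, -4) = -982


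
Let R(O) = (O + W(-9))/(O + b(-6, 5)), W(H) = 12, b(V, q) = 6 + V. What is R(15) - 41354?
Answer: -206761/5 ≈ -41352.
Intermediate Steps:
R(O) = (12 + O)/O (R(O) = (O + 12)/(O + (6 - 6)) = (12 + O)/(O + 0) = (12 + O)/O)
R(15) - 41354 = (12 + 15)/15 - 41354 = (1/15)*27 - 41354 = 9/5 - 41354 = -206761/5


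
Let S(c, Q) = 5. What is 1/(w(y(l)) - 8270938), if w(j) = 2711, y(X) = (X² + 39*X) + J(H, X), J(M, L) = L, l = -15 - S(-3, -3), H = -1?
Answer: -1/8268227 ≈ -1.2094e-7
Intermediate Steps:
l = -20 (l = -15 - 1*5 = -15 - 5 = -20)
y(X) = X² + 40*X (y(X) = (X² + 39*X) + X = X² + 40*X)
1/(w(y(l)) - 8270938) = 1/(2711 - 8270938) = 1/(-8268227) = -1/8268227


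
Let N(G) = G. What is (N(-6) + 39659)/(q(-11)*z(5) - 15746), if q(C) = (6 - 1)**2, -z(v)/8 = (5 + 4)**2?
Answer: -39653/31946 ≈ -1.2413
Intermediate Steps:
z(v) = -648 (z(v) = -8*(5 + 4)**2 = -8*9**2 = -8*81 = -648)
q(C) = 25 (q(C) = 5**2 = 25)
(N(-6) + 39659)/(q(-11)*z(5) - 15746) = (-6 + 39659)/(25*(-648) - 15746) = 39653/(-16200 - 15746) = 39653/(-31946) = 39653*(-1/31946) = -39653/31946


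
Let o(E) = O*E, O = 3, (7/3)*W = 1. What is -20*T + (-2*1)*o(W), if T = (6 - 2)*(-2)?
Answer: 1102/7 ≈ 157.43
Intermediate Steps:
W = 3/7 (W = (3/7)*1 = 3/7 ≈ 0.42857)
T = -8 (T = 4*(-2) = -8)
o(E) = 3*E
-20*T + (-2*1)*o(W) = -20*(-8) + (-2*1)*(3*(3/7)) = 160 - 2*9/7 = 160 - 18/7 = 1102/7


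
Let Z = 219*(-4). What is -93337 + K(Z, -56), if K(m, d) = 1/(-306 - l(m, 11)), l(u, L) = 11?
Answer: -29587830/317 ≈ -93337.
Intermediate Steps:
Z = -876
K(m, d) = -1/317 (K(m, d) = 1/(-306 - 1*11) = 1/(-306 - 11) = 1/(-317) = -1/317)
-93337 + K(Z, -56) = -93337 - 1/317 = -29587830/317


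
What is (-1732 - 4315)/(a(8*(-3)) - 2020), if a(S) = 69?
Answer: 6047/1951 ≈ 3.0994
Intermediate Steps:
(-1732 - 4315)/(a(8*(-3)) - 2020) = (-1732 - 4315)/(69 - 2020) = -6047/(-1951) = -6047*(-1/1951) = 6047/1951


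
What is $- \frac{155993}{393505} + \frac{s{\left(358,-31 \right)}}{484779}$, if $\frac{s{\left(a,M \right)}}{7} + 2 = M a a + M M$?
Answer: $- \frac{11016979467422}{190762960395} \approx -57.752$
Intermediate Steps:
$s{\left(a,M \right)} = -14 + 7 M^{2} + 7 M a^{2}$ ($s{\left(a,M \right)} = -14 + 7 \left(M a a + M M\right) = -14 + 7 \left(M a^{2} + M^{2}\right) = -14 + 7 \left(M^{2} + M a^{2}\right) = -14 + \left(7 M^{2} + 7 M a^{2}\right) = -14 + 7 M^{2} + 7 M a^{2}$)
$- \frac{155993}{393505} + \frac{s{\left(358,-31 \right)}}{484779} = - \frac{155993}{393505} + \frac{-14 + 7 \left(-31\right)^{2} + 7 \left(-31\right) 358^{2}}{484779} = \left(-155993\right) \frac{1}{393505} + \left(-14 + 7 \cdot 961 + 7 \left(-31\right) 128164\right) \frac{1}{484779} = - \frac{155993}{393505} + \left(-14 + 6727 - 27811588\right) \frac{1}{484779} = - \frac{155993}{393505} - \frac{27804875}{484779} = - \frac{11016979467422}{190762960395}$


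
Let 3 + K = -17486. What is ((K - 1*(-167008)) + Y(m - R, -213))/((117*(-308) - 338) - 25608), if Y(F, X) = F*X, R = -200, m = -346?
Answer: -180617/61982 ≈ -2.9140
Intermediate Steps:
K = -17489 (K = -3 - 17486 = -17489)
((K - 1*(-167008)) + Y(m - R, -213))/((117*(-308) - 338) - 25608) = ((-17489 - 1*(-167008)) + (-346 - 1*(-200))*(-213))/((117*(-308) - 338) - 25608) = ((-17489 + 167008) + (-346 + 200)*(-213))/((-36036 - 338) - 25608) = (149519 - 146*(-213))/(-36374 - 25608) = (149519 + 31098)/(-61982) = 180617*(-1/61982) = -180617/61982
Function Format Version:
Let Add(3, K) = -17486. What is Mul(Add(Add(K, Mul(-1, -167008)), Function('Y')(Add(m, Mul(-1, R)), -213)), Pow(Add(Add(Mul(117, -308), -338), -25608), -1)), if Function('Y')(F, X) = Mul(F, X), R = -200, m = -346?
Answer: Rational(-180617, 61982) ≈ -2.9140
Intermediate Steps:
K = -17489 (K = Add(-3, -17486) = -17489)
Mul(Add(Add(K, Mul(-1, -167008)), Function('Y')(Add(m, Mul(-1, R)), -213)), Pow(Add(Add(Mul(117, -308), -338), -25608), -1)) = Mul(Add(Add(-17489, Mul(-1, -167008)), Mul(Add(-346, Mul(-1, -200)), -213)), Pow(Add(Add(Mul(117, -308), -338), -25608), -1)) = Mul(Add(Add(-17489, 167008), Mul(Add(-346, 200), -213)), Pow(Add(Add(-36036, -338), -25608), -1)) = Mul(Add(149519, Mul(-146, -213)), Pow(Add(-36374, -25608), -1)) = Mul(Add(149519, 31098), Pow(-61982, -1)) = Mul(180617, Rational(-1, 61982)) = Rational(-180617, 61982)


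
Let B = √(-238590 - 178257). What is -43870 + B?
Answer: -43870 + I*√416847 ≈ -43870.0 + 645.64*I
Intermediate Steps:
B = I*√416847 (B = √(-416847) = I*√416847 ≈ 645.64*I)
-43870 + B = -43870 + I*√416847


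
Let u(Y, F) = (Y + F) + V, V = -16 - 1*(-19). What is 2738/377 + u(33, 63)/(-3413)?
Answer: 9307471/1286701 ≈ 7.2336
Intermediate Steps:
V = 3 (V = -16 + 19 = 3)
u(Y, F) = 3 + F + Y (u(Y, F) = (Y + F) + 3 = (F + Y) + 3 = 3 + F + Y)
2738/377 + u(33, 63)/(-3413) = 2738/377 + (3 + 63 + 33)/(-3413) = 2738*(1/377) + 99*(-1/3413) = 2738/377 - 99/3413 = 9307471/1286701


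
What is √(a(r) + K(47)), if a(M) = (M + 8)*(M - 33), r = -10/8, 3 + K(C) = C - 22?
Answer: I*√3347/4 ≈ 14.463*I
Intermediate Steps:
K(C) = -25 + C (K(C) = -3 + (C - 22) = -3 + (-22 + C) = -25 + C)
r = -5/4 (r = -10*⅛ = -5/4 ≈ -1.2500)
a(M) = (-33 + M)*(8 + M) (a(M) = (8 + M)*(-33 + M) = (-33 + M)*(8 + M))
√(a(r) + K(47)) = √((-264 + (-5/4)² - 25*(-5/4)) + (-25 + 47)) = √((-264 + 25/16 + 125/4) + 22) = √(-3699/16 + 22) = √(-3347/16) = I*√3347/4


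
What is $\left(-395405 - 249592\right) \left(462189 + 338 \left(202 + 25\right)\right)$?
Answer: $-347598558255$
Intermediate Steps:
$\left(-395405 - 249592\right) \left(462189 + 338 \left(202 + 25\right)\right) = - 644997 \left(462189 + 338 \cdot 227\right) = - 644997 \left(462189 + 76726\right) = \left(-644997\right) 538915 = -347598558255$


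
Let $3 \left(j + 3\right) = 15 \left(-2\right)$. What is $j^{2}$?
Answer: $169$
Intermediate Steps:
$j = -13$ ($j = -3 + \frac{15 \left(-2\right)}{3} = -3 + \frac{1}{3} \left(-30\right) = -3 - 10 = -13$)
$j^{2} = \left(-13\right)^{2} = 169$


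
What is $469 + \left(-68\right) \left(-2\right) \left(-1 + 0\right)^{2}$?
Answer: $605$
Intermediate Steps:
$469 + \left(-68\right) \left(-2\right) \left(-1 + 0\right)^{2} = 469 + 136 \left(-1\right)^{2} = 469 + 136 \cdot 1 = 469 + 136 = 605$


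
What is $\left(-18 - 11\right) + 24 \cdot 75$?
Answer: $1771$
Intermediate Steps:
$\left(-18 - 11\right) + 24 \cdot 75 = -29 + 1800 = 1771$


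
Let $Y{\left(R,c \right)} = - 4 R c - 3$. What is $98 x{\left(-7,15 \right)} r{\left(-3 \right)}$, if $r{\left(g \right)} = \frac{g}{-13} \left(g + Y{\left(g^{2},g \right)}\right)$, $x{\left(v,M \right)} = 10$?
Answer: $\frac{299880}{13} \approx 23068.0$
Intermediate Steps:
$Y{\left(R,c \right)} = -3 - 4 R c$ ($Y{\left(R,c \right)} = - 4 R c - 3 = -3 - 4 R c$)
$r{\left(g \right)} = - \frac{g \left(-3 + g - 4 g^{3}\right)}{13}$ ($r{\left(g \right)} = \frac{g}{-13} \left(g - \left(3 + 4 g^{2} g\right)\right) = g \left(- \frac{1}{13}\right) \left(g - \left(3 + 4 g^{3}\right)\right) = - \frac{g}{13} \left(-3 + g - 4 g^{3}\right) = - \frac{g \left(-3 + g - 4 g^{3}\right)}{13}$)
$98 x{\left(-7,15 \right)} r{\left(-3 \right)} = 98 \cdot 10 \cdot \frac{1}{13} \left(-3\right) \left(3 - -3 + 4 \left(-3\right)^{3}\right) = 980 \cdot \frac{1}{13} \left(-3\right) \left(3 + 3 + 4 \left(-27\right)\right) = 980 \cdot \frac{1}{13} \left(-3\right) \left(3 + 3 - 108\right) = 980 \cdot \frac{1}{13} \left(-3\right) \left(-102\right) = 980 \cdot \frac{306}{13} = \frac{299880}{13}$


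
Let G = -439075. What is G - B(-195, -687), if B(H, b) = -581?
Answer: -438494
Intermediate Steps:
G - B(-195, -687) = -439075 - 1*(-581) = -439075 + 581 = -438494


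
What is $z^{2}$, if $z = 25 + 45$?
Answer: $4900$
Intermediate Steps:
$z = 70$
$z^{2} = 70^{2} = 4900$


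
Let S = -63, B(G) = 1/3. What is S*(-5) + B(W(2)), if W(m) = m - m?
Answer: 946/3 ≈ 315.33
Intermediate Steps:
W(m) = 0
B(G) = ⅓
S*(-5) + B(W(2)) = -63*(-5) + ⅓ = 315 + ⅓ = 946/3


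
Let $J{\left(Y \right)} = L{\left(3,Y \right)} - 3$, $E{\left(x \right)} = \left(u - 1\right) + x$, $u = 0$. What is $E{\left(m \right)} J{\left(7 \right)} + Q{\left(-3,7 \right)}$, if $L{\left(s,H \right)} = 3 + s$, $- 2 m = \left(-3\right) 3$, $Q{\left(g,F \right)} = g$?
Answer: $\frac{15}{2} \approx 7.5$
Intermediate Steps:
$m = \frac{9}{2}$ ($m = - \frac{\left(-3\right) 3}{2} = \left(- \frac{1}{2}\right) \left(-9\right) = \frac{9}{2} \approx 4.5$)
$E{\left(x \right)} = -1 + x$ ($E{\left(x \right)} = \left(0 - 1\right) + x = -1 + x$)
$J{\left(Y \right)} = 3$ ($J{\left(Y \right)} = \left(3 + 3\right) - 3 = 6 - 3 = 3$)
$E{\left(m \right)} J{\left(7 \right)} + Q{\left(-3,7 \right)} = \left(-1 + \frac{9}{2}\right) 3 - 3 = \frac{7}{2} \cdot 3 - 3 = \frac{21}{2} - 3 = \frac{15}{2}$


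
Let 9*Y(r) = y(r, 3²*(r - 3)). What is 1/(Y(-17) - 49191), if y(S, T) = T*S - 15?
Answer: -3/146558 ≈ -2.0470e-5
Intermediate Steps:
y(S, T) = -15 + S*T (y(S, T) = S*T - 15 = -15 + S*T)
Y(r) = -5/3 + r*(-27 + 9*r)/9 (Y(r) = (-15 + r*(3²*(r - 3)))/9 = (-15 + r*(9*(-3 + r)))/9 = (-15 + r*(-27 + 9*r))/9 = -5/3 + r*(-27 + 9*r)/9)
1/(Y(-17) - 49191) = 1/((-5/3 - 17*(-3 - 17)) - 49191) = 1/((-5/3 - 17*(-20)) - 49191) = 1/((-5/3 + 340) - 49191) = 1/(1015/3 - 49191) = 1/(-146558/3) = -3/146558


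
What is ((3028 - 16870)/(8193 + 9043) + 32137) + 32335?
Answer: 555612775/8618 ≈ 64471.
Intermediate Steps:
((3028 - 16870)/(8193 + 9043) + 32137) + 32335 = (-13842/17236 + 32137) + 32335 = (-13842*1/17236 + 32137) + 32335 = (-6921/8618 + 32137) + 32335 = 276949745/8618 + 32335 = 555612775/8618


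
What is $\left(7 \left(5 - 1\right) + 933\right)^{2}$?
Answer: $923521$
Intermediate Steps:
$\left(7 \left(5 - 1\right) + 933\right)^{2} = \left(7 \cdot 4 + 933\right)^{2} = \left(28 + 933\right)^{2} = 961^{2} = 923521$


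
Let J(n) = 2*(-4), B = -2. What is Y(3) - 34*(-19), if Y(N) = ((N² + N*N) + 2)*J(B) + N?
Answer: 489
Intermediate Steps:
J(n) = -8
Y(N) = -16 + N - 16*N² (Y(N) = ((N² + N*N) + 2)*(-8) + N = ((N² + N²) + 2)*(-8) + N = (2*N² + 2)*(-8) + N = (2 + 2*N²)*(-8) + N = (-16 - 16*N²) + N = -16 + N - 16*N²)
Y(3) - 34*(-19) = (-16 + 3 - 16*3²) - 34*(-19) = (-16 + 3 - 16*9) + 646 = (-16 + 3 - 144) + 646 = -157 + 646 = 489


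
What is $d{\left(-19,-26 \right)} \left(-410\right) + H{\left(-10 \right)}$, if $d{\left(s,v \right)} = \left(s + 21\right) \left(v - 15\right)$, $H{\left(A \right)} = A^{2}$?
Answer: $33720$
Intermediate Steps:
$d{\left(s,v \right)} = \left(-15 + v\right) \left(21 + s\right)$ ($d{\left(s,v \right)} = \left(21 + s\right) \left(-15 + v\right) = \left(-15 + v\right) \left(21 + s\right)$)
$d{\left(-19,-26 \right)} \left(-410\right) + H{\left(-10 \right)} = \left(-315 - -285 + 21 \left(-26\right) - -494\right) \left(-410\right) + \left(-10\right)^{2} = \left(-315 + 285 - 546 + 494\right) \left(-410\right) + 100 = \left(-82\right) \left(-410\right) + 100 = 33620 + 100 = 33720$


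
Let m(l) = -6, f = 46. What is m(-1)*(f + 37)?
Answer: -498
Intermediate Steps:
m(-1)*(f + 37) = -6*(46 + 37) = -6*83 = -498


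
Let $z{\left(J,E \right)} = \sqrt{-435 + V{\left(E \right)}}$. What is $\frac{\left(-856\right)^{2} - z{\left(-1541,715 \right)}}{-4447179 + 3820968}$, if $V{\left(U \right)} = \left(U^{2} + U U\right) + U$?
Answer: $- \frac{732736}{626211} + \frac{\sqrt{1022730}}{626211} \approx -1.1685$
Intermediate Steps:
$V{\left(U \right)} = U + 2 U^{2}$ ($V{\left(U \right)} = \left(U^{2} + U^{2}\right) + U = 2 U^{2} + U = U + 2 U^{2}$)
$z{\left(J,E \right)} = \sqrt{-435 + E \left(1 + 2 E\right)}$
$\frac{\left(-856\right)^{2} - z{\left(-1541,715 \right)}}{-4447179 + 3820968} = \frac{\left(-856\right)^{2} - \sqrt{-435 + 715 \left(1 + 2 \cdot 715\right)}}{-4447179 + 3820968} = \frac{732736 - \sqrt{-435 + 715 \left(1 + 1430\right)}}{-626211} = \left(732736 - \sqrt{-435 + 715 \cdot 1431}\right) \left(- \frac{1}{626211}\right) = \left(732736 - \sqrt{-435 + 1023165}\right) \left(- \frac{1}{626211}\right) = \left(732736 - \sqrt{1022730}\right) \left(- \frac{1}{626211}\right) = - \frac{732736}{626211} + \frac{\sqrt{1022730}}{626211}$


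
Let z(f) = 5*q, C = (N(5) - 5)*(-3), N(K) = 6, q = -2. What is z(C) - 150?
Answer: -160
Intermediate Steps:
C = -3 (C = (6 - 5)*(-3) = 1*(-3) = -3)
z(f) = -10 (z(f) = 5*(-2) = -10)
z(C) - 150 = -10 - 150 = -160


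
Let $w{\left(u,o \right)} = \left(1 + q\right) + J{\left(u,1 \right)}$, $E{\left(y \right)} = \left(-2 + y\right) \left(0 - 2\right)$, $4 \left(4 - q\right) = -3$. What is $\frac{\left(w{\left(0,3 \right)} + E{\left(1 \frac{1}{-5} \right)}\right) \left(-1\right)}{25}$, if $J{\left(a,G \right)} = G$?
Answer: $- \frac{223}{500} \approx -0.446$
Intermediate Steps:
$q = \frac{19}{4}$ ($q = 4 - - \frac{3}{4} = 4 + \frac{3}{4} = \frac{19}{4} \approx 4.75$)
$E{\left(y \right)} = 4 - 2 y$ ($E{\left(y \right)} = \left(-2 + y\right) \left(-2\right) = 4 - 2 y$)
$w{\left(u,o \right)} = \frac{27}{4}$ ($w{\left(u,o \right)} = \left(1 + \frac{19}{4}\right) + 1 = \frac{23}{4} + 1 = \frac{27}{4}$)
$\frac{\left(w{\left(0,3 \right)} + E{\left(1 \frac{1}{-5} \right)}\right) \left(-1\right)}{25} = \frac{\left(\frac{27}{4} + \left(4 - 2 \cdot 1 \frac{1}{-5}\right)\right) \left(-1\right)}{25} = \left(\frac{27}{4} + \left(4 - 2 \cdot 1 \left(- \frac{1}{5}\right)\right)\right) \left(-1\right) \frac{1}{25} = \left(\frac{27}{4} + \left(4 - - \frac{2}{5}\right)\right) \left(-1\right) \frac{1}{25} = \left(\frac{27}{4} + \left(4 + \frac{2}{5}\right)\right) \left(-1\right) \frac{1}{25} = \left(\frac{27}{4} + \frac{22}{5}\right) \left(-1\right) \frac{1}{25} = \frac{223}{20} \left(-1\right) \frac{1}{25} = \left(- \frac{223}{20}\right) \frac{1}{25} = - \frac{223}{500}$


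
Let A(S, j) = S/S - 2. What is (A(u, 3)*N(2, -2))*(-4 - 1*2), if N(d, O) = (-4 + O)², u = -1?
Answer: 216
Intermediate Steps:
A(S, j) = -1 (A(S, j) = 1 - 2 = -1)
(A(u, 3)*N(2, -2))*(-4 - 1*2) = (-(-4 - 2)²)*(-4 - 1*2) = (-1*(-6)²)*(-4 - 2) = -1*36*(-6) = -36*(-6) = 216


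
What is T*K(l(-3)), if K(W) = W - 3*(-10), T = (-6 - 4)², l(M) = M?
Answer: 2700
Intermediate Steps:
T = 100 (T = (-10)² = 100)
K(W) = 30 + W (K(W) = W + 30 = 30 + W)
T*K(l(-3)) = 100*(30 - 3) = 100*27 = 2700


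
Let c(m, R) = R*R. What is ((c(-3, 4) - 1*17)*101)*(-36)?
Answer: 3636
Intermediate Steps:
c(m, R) = R²
((c(-3, 4) - 1*17)*101)*(-36) = ((4² - 1*17)*101)*(-36) = ((16 - 17)*101)*(-36) = -1*101*(-36) = -101*(-36) = 3636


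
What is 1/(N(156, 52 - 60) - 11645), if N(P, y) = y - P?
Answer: -1/11809 ≈ -8.4681e-5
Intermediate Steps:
1/(N(156, 52 - 60) - 11645) = 1/(((52 - 60) - 1*156) - 11645) = 1/((-8 - 156) - 11645) = 1/(-164 - 11645) = 1/(-11809) = -1/11809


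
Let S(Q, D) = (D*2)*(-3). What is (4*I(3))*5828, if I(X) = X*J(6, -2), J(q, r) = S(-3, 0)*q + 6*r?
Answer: -839232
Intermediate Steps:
S(Q, D) = -6*D (S(Q, D) = (2*D)*(-3) = -6*D)
J(q, r) = 6*r (J(q, r) = (-6*0)*q + 6*r = 0*q + 6*r = 0 + 6*r = 6*r)
I(X) = -12*X (I(X) = X*(6*(-2)) = X*(-12) = -12*X)
(4*I(3))*5828 = (4*(-12*3))*5828 = (4*(-36))*5828 = -144*5828 = -839232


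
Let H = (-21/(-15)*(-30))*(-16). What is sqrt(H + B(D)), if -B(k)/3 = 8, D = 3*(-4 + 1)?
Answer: 18*sqrt(2) ≈ 25.456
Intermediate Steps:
D = -9 (D = 3*(-3) = -9)
H = 672 (H = (-21*(-1/15)*(-30))*(-16) = ((7/5)*(-30))*(-16) = -42*(-16) = 672)
B(k) = -24 (B(k) = -3*8 = -24)
sqrt(H + B(D)) = sqrt(672 - 24) = sqrt(648) = 18*sqrt(2)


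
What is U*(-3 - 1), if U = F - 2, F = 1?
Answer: 4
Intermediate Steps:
U = -1 (U = 1 - 2 = -1)
U*(-3 - 1) = -(-3 - 1) = -1*(-4) = 4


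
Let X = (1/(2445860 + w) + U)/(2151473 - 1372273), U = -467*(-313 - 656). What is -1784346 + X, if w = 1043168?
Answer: -970202355209334391/543730123520 ≈ -1.7843e+6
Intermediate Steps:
U = 452523 (U = -467*(-969) = 452523)
X = 315773083529/543730123520 (X = (1/(2445860 + 1043168) + 452523)/(2151473 - 1372273) = (1/3489028 + 452523)/779200 = (1/3489028 + 452523)*(1/779200) = (1578865417645/3489028)*(1/779200) = 315773083529/543730123520 ≈ 0.58075)
-1784346 + X = -1784346 + 315773083529/543730123520 = -970202355209334391/543730123520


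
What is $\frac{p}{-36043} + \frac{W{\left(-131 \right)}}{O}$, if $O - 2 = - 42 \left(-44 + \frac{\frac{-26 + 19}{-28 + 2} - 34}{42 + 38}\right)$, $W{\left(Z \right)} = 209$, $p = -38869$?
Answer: $\frac{83334112853}{70010535931} \approx 1.1903$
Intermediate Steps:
$O = \frac{1942417}{1040}$ ($O = 2 - 42 \left(-44 + \frac{\frac{-26 + 19}{-28 + 2} - 34}{42 + 38}\right) = 2 - 42 \left(-44 + \frac{- \frac{7}{-26} - 34}{80}\right) = 2 - 42 \left(-44 + \left(\left(-7\right) \left(- \frac{1}{26}\right) - 34\right) \frac{1}{80}\right) = 2 - 42 \left(-44 + \left(\frac{7}{26} - 34\right) \frac{1}{80}\right) = 2 - 42 \left(-44 - \frac{877}{2080}\right) = 2 - - \frac{1940337}{1040} = 2 + \frac{1940337}{1040} = \frac{1942417}{1040} \approx 1867.7$)
$\frac{p}{-36043} + \frac{W{\left(-131 \right)}}{O} = - \frac{38869}{-36043} + \frac{209}{\frac{1942417}{1040}} = \left(-38869\right) \left(- \frac{1}{36043}\right) + 209 \cdot \frac{1040}{1942417} = \frac{38869}{36043} + \frac{217360}{1942417} = \frac{83334112853}{70010535931}$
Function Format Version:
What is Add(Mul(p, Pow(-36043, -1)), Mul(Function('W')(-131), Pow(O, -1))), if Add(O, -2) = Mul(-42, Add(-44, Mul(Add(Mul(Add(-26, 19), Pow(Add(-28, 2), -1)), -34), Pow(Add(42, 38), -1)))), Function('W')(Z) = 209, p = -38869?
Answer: Rational(83334112853, 70010535931) ≈ 1.1903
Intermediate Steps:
O = Rational(1942417, 1040) (O = Add(2, Mul(-42, Add(-44, Mul(Add(Mul(Add(-26, 19), Pow(Add(-28, 2), -1)), -34), Pow(Add(42, 38), -1))))) = Add(2, Mul(-42, Add(-44, Mul(Add(Mul(-7, Pow(-26, -1)), -34), Pow(80, -1))))) = Add(2, Mul(-42, Add(-44, Mul(Add(Mul(-7, Rational(-1, 26)), -34), Rational(1, 80))))) = Add(2, Mul(-42, Add(-44, Mul(Add(Rational(7, 26), -34), Rational(1, 80))))) = Add(2, Mul(-42, Add(-44, Mul(Rational(-877, 26), Rational(1, 80))))) = Add(2, Mul(-42, Add(-44, Rational(-877, 2080)))) = Add(2, Mul(-42, Rational(-92397, 2080))) = Add(2, Rational(1940337, 1040)) = Rational(1942417, 1040) ≈ 1867.7)
Add(Mul(p, Pow(-36043, -1)), Mul(Function('W')(-131), Pow(O, -1))) = Add(Mul(-38869, Pow(-36043, -1)), Mul(209, Pow(Rational(1942417, 1040), -1))) = Add(Mul(-38869, Rational(-1, 36043)), Mul(209, Rational(1040, 1942417))) = Add(Rational(38869, 36043), Rational(217360, 1942417)) = Rational(83334112853, 70010535931)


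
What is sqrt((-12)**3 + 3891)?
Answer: sqrt(2163) ≈ 46.508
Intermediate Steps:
sqrt((-12)**3 + 3891) = sqrt(-1728 + 3891) = sqrt(2163)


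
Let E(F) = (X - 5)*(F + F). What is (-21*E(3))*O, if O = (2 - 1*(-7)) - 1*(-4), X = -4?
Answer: 14742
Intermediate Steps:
O = 13 (O = (2 + 7) + 4 = 9 + 4 = 13)
E(F) = -18*F (E(F) = (-4 - 5)*(F + F) = -18*F)
(-21*E(3))*O = -(-378)*3*13 = -21*(-54)*13 = 1134*13 = 14742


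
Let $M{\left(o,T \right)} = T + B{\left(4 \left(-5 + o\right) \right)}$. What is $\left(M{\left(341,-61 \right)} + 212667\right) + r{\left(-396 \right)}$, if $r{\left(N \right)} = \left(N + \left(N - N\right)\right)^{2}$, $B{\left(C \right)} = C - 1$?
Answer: $370765$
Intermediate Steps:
$B{\left(C \right)} = -1 + C$ ($B{\left(C \right)} = C - 1 = -1 + C$)
$M{\left(o,T \right)} = -21 + T + 4 o$ ($M{\left(o,T \right)} = T + \left(-1 + 4 \left(-5 + o\right)\right) = T + \left(-1 + \left(-20 + 4 o\right)\right) = T + \left(-21 + 4 o\right) = -21 + T + 4 o$)
$r{\left(N \right)} = N^{2}$ ($r{\left(N \right)} = \left(N + 0\right)^{2} = N^{2}$)
$\left(M{\left(341,-61 \right)} + 212667\right) + r{\left(-396 \right)} = \left(\left(-21 - 61 + 4 \cdot 341\right) + 212667\right) + \left(-396\right)^{2} = \left(\left(-21 - 61 + 1364\right) + 212667\right) + 156816 = \left(1282 + 212667\right) + 156816 = 213949 + 156816 = 370765$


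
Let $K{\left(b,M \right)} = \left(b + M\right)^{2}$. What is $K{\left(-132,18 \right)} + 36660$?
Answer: $49656$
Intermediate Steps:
$K{\left(b,M \right)} = \left(M + b\right)^{2}$
$K{\left(-132,18 \right)} + 36660 = \left(18 - 132\right)^{2} + 36660 = \left(-114\right)^{2} + 36660 = 12996 + 36660 = 49656$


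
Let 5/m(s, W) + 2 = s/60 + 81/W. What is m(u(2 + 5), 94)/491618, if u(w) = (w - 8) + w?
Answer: -1175/119954792 ≈ -9.7954e-6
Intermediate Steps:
u(w) = -8 + 2*w (u(w) = (-8 + w) + w = -8 + 2*w)
m(s, W) = 5/(-2 + 81/W + s/60) (m(s, W) = 5/(-2 + (s/60 + 81/W)) = 5/(-2 + (81/W + s/60)) = 5/(-2 + 81/W + s/60))
m(u(2 + 5), 94)/491618 = (300*94/(4860 - 120*94 + 94*(-8 + 2*(2 + 5))))/491618 = (300*94/(4860 - 11280 + 94*(-8 + 2*7)))*(1/491618) = (300*94/(4860 - 11280 + 94*(-8 + 14)))*(1/491618) = (300*94/(4860 - 11280 + 94*6))*(1/491618) = (300*94/(4860 - 11280 + 564))*(1/491618) = (300*94/(-5856))*(1/491618) = (300*94*(-1/5856))*(1/491618) = -1175/244*1/491618 = -1175/119954792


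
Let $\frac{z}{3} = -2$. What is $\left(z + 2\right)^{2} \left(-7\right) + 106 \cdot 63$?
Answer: $6566$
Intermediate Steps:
$z = -6$ ($z = 3 \left(-2\right) = -6$)
$\left(z + 2\right)^{2} \left(-7\right) + 106 \cdot 63 = \left(-6 + 2\right)^{2} \left(-7\right) + 106 \cdot 63 = \left(-4\right)^{2} \left(-7\right) + 6678 = 16 \left(-7\right) + 6678 = -112 + 6678 = 6566$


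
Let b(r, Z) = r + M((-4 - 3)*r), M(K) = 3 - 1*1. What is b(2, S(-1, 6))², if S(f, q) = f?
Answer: 16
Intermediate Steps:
M(K) = 2 (M(K) = 3 - 1 = 2)
b(r, Z) = 2 + r (b(r, Z) = r + 2 = 2 + r)
b(2, S(-1, 6))² = (2 + 2)² = 4² = 16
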